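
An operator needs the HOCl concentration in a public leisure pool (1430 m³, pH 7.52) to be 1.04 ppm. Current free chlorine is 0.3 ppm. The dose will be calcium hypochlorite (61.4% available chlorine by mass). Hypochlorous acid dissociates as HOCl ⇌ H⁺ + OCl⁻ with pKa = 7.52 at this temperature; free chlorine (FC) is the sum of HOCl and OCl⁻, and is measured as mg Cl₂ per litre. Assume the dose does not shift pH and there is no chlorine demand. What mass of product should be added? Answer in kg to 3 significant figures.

4.15 kg

Volume: 1430 m³ = 1,430,000 L.
[OCl⁻]/[HOCl] = 10^(pH − pKa) = 10^(7.52 − 7.52) = 1; fraction as HOCl = 1/(1 + 1) = 0.5.
Free chlorine required for 1.04 ppm HOCl: 1.04 / 0.5 = 2.08 ppm.
FC to add: 2.08 − 0.3 = 1.78 mg/L as Cl₂.
Cl₂ equivalent: 1.78 mg/L × 1,430,000 L = 2545 g.
Product at 61.4% available Cl: 2545 / 0.614 = 4146 g.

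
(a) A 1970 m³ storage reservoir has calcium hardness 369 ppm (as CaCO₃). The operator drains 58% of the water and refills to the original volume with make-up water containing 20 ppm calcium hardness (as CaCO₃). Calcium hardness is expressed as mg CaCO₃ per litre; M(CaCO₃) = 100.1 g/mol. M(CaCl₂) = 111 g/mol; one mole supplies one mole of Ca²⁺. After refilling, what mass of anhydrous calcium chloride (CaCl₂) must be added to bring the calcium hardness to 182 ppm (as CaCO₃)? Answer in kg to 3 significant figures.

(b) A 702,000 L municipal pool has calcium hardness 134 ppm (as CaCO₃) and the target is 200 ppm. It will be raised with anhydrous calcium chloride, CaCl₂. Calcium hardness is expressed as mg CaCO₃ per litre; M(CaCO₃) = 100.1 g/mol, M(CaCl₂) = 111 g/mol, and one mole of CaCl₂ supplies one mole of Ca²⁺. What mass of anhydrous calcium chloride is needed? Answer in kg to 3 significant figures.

(a) Volume: 1970 m³ = 1,970,000 L.
(a) After draining 58% and refilling: 369 × 0.42 + 20 × 0.58 = 166.58 ppm.
(a) Deficit to target: 182 − 166.58 = 15.42 mg/L.
(a) As CaCO₃: 15.42 mg/L × 1,970,000 L = 30,380 g; ÷ 100.1 = 303.5 mol Ca²⁺.
(a) Mass: 303.5 × 111 = 33,690 g.

(b) Hardness to add: (200 − 134) = 66 mg/L as CaCO₃ × 702,000 L = 46,330 g as CaCO₃.
(b) Moles of Ca²⁺ (1 mol Ca²⁺ ≡ 1 mol CaCO₃): 46,330 / 100.1 g/mol = 462.9 mol.
(b) Mass of CaCl₂: 462.9 × 111 = 51,380 g.

(a) 33.7 kg; (b) 51.4 kg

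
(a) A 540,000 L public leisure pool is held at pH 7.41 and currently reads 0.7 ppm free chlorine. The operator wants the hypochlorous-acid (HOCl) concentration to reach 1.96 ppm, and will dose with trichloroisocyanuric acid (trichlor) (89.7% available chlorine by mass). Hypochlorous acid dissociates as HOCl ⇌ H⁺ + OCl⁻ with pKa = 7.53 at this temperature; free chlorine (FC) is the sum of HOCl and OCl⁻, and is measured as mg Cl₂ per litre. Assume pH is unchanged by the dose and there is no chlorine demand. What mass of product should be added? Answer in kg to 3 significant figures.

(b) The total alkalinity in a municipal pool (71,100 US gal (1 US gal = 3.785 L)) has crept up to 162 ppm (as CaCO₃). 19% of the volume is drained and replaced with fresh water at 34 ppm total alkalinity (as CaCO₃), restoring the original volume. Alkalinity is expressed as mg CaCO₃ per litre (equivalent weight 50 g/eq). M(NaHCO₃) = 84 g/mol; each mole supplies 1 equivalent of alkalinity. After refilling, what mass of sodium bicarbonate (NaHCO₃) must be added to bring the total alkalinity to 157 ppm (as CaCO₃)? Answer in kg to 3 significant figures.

(a) [OCl⁻]/[HOCl] = 10^(pH − pKa) = 10^(7.41 − 7.53) = 0.7586; fraction as HOCl = 1/(1 + 0.7586) = 0.5686.
(a) Free chlorine required for 1.96 ppm HOCl: 1.96 / 0.5686 = 3.447 ppm.
(a) FC to add: 3.447 − 0.7 = 2.747 mg/L as Cl₂.
(a) Cl₂ equivalent: 2.747 mg/L × 540,000 L = 1483 g.
(a) Product at 89.7% available Cl: 1483 / 0.897 = 1654 g.

(b) Volume: 71,100 US gal × 3.785 L/gal = 269,114 L.
(b) After draining 19% and refilling: 162 × 0.81 + 34 × 0.19 = 137.68 ppm.
(b) Deficit to target: 157 − 137.68 = 19.32 mg/L.
(b) As CaCO₃: 19.32 mg/L × 269,114 L = 5199 g; ÷ 50 g/eq ÷ 1 = 104 mol NaHCO₃.
(b) Mass: 104 × 84 = 8735 g.

(a) 1.65 kg; (b) 8.73 kg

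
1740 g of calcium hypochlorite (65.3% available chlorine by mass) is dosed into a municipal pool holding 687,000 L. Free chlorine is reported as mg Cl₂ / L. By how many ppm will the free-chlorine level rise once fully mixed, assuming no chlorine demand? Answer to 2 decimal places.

Available chlorine delivered: 1740 g × 0.653 = 1136 g as Cl₂.
Concentration rise: 1136 g / 687,000 L = 1.654 mg/L = 1.65 ppm.

1.65 ppm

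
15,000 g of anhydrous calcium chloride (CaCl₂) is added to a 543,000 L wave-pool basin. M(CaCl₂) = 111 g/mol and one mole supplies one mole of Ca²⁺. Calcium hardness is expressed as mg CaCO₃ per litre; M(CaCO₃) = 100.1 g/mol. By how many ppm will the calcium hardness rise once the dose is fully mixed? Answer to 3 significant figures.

Moles of Ca²⁺: 15,000 g ÷ 111 g/mol = 135.1 mol.
As CaCO₃: 135.1 mol × 100.1 g/mol = 13,530 g.
Rise: 13,530 g / 543,000 L × 1000 = 24.91 mg/L.

24.9 ppm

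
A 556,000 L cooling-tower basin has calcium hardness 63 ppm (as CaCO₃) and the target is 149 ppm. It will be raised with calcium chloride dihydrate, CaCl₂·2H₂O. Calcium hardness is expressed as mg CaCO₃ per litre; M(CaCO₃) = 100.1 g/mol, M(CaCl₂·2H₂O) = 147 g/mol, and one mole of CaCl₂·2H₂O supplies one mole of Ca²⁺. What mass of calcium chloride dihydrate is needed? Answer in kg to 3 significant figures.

70.2 kg

Hardness to add: (149 − 63) = 86 mg/L as CaCO₃ × 556,000 L = 47,820 g as CaCO₃.
Moles of Ca²⁺ (1 mol Ca²⁺ ≡ 1 mol CaCO₃): 47,820 / 100.1 g/mol = 477.7 mol.
Mass of CaCl₂·2H₂O: 477.7 × 147 = 70,220 g.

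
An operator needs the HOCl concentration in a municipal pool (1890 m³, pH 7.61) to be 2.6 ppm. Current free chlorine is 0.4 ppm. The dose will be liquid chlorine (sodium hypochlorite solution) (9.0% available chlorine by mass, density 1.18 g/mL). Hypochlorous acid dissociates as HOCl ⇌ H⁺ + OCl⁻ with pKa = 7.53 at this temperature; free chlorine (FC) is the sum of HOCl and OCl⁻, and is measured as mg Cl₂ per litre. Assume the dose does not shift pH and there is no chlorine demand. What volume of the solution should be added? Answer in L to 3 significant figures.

94.8 L

Volume: 1890 m³ = 1,890,000 L.
[OCl⁻]/[HOCl] = 10^(pH − pKa) = 10^(7.61 − 7.53) = 1.202; fraction as HOCl = 1/(1 + 1.202) = 0.4541.
Free chlorine required for 2.6 ppm HOCl: 2.6 / 0.4541 = 5.726 ppm.
FC to add: 5.726 − 0.4 = 5.326 mg/L as Cl₂.
Cl₂ equivalent: 5.326 mg/L × 1,890,000 L = 10,070 g.
Product at 9.0% available Cl: 10,070 / 0.09 = 111,800 g.
Volume: 111,800 g ÷ 1.18 g/mL = 94,780 mL.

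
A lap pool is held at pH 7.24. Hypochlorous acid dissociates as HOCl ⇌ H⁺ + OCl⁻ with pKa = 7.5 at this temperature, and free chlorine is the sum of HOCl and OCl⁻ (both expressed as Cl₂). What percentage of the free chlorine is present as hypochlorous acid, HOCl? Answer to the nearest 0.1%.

[OCl⁻]/[HOCl] = 10^(pH − pKa) = 10^(7.24 − 7.5) = 10^-0.26 = 0.5495.
Fraction as HOCl = 1 / (1 + 0.5495) = 0.6454.

64.5%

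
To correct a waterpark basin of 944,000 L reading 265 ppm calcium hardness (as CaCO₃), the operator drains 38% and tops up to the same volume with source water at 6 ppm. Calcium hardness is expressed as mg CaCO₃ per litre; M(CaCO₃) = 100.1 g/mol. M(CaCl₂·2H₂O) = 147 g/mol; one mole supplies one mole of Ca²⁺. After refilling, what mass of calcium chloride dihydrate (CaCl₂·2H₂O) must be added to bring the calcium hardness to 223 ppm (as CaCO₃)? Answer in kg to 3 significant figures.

After draining 38% and refilling: 265 × 0.62 + 6 × 0.38 = 166.58 ppm.
Deficit to target: 223 − 166.58 = 56.42 mg/L.
As CaCO₃: 56.42 mg/L × 944,000 L = 53,260 g; ÷ 100.1 = 532.1 mol Ca²⁺.
Mass: 532.1 × 147 = 78,210 g.

78.2 kg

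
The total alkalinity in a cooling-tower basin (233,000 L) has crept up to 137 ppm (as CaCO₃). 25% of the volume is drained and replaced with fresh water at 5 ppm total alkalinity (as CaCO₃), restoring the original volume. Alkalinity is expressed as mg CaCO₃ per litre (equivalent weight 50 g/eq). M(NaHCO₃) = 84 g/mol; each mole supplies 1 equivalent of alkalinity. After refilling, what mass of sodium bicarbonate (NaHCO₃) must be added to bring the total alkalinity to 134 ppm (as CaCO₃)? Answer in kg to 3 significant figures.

After draining 25% and refilling: 137 × 0.75 + 5 × 0.25 = 104 ppm.
Deficit to target: 134 − 104 = 30 mg/L.
As CaCO₃: 30 mg/L × 233,000 L = 6990 g; ÷ 50 g/eq ÷ 1 = 139.8 mol NaHCO₃.
Mass: 139.8 × 84 = 11,740 g.

11.7 kg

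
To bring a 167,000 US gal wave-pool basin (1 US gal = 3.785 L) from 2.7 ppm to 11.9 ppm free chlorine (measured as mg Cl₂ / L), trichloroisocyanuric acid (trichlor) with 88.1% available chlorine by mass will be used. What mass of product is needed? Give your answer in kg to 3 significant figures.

Volume: 167,000 US gal × 3.785 L/gal = 632,095 L.
Chlorine deficit: 11.9 − 2.7 = 9.2 ppm = 9.2 mg/L as Cl₂.
Cl₂ equivalent needed: 9.2 mg/L × 632,095 L = 5,815,000 mg = 5815 g.
Product at 88.1% available chlorine: 5815 / 0.881 = 6601 g.

6.60 kg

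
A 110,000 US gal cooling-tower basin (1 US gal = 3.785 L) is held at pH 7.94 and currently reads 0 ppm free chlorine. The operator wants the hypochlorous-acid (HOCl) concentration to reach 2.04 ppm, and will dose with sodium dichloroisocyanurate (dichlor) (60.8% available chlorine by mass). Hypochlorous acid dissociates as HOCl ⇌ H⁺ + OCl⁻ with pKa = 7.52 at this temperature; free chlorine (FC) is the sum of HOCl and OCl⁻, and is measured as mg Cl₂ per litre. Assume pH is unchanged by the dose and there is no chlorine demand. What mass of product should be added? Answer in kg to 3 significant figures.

Volume: 110,000 US gal × 3.785 L/gal = 416,350 L.
[OCl⁻]/[HOCl] = 10^(pH − pKa) = 10^(7.94 − 7.52) = 2.63; fraction as HOCl = 1/(1 + 2.63) = 0.2755.
Free chlorine required for 2.04 ppm HOCl: 2.04 / 0.2755 = 7.406 ppm.
FC to add: 7.406 − 0 = 7.406 mg/L as Cl₂.
Cl₂ equivalent: 7.406 mg/L × 416,350 L = 3083 g.
Product at 60.8% available Cl: 3083 / 0.608 = 5071 g.

5.07 kg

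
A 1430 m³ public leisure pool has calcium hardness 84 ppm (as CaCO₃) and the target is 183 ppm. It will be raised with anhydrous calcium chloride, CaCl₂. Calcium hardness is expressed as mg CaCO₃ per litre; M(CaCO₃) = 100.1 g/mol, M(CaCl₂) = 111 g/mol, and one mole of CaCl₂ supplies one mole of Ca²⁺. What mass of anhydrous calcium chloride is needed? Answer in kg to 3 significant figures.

Volume: 1430 m³ = 1,430,000 L.
Hardness to add: (183 − 84) = 99 mg/L as CaCO₃ × 1,430,000 L = 141,600 g as CaCO₃.
Moles of Ca²⁺ (1 mol Ca²⁺ ≡ 1 mol CaCO₃): 141,600 / 100.1 g/mol = 1414 mol.
Mass of CaCl₂: 1414 × 111 = 157,000 g.

157 kg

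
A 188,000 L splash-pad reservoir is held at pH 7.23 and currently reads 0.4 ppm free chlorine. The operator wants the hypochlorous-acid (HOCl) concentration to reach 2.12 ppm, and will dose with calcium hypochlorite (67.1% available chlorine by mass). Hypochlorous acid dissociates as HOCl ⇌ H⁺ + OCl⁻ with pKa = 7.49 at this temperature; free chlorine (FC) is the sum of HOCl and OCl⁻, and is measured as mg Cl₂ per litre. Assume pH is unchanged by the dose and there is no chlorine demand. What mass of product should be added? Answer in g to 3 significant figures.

[OCl⁻]/[HOCl] = 10^(pH − pKa) = 10^(7.23 − 7.49) = 0.5495; fraction as HOCl = 1/(1 + 0.5495) = 0.6454.
Free chlorine required for 2.12 ppm HOCl: 2.12 / 0.6454 = 3.285 ppm.
FC to add: 3.285 − 0.4 = 2.885 mg/L as Cl₂.
Cl₂ equivalent: 2.885 mg/L × 188,000 L = 542.4 g.
Product at 67.1% available Cl: 542.4 / 0.671 = 808.3 g.

808 g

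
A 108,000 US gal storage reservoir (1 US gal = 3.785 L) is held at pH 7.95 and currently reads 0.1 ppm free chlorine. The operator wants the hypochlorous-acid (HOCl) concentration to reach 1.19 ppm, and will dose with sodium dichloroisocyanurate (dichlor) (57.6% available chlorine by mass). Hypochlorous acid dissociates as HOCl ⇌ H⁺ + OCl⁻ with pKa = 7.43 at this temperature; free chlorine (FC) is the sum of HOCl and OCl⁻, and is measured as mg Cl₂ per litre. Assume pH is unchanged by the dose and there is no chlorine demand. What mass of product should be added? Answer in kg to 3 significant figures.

3.57 kg

Volume: 108,000 US gal × 3.785 L/gal = 408,780 L.
[OCl⁻]/[HOCl] = 10^(pH − pKa) = 10^(7.95 − 7.43) = 3.311; fraction as HOCl = 1/(1 + 3.311) = 0.2319.
Free chlorine required for 1.19 ppm HOCl: 1.19 / 0.2319 = 5.13 ppm.
FC to add: 5.13 − 0.1 = 5.03 mg/L as Cl₂.
Cl₂ equivalent: 5.03 mg/L × 408,780 L = 2056 g.
Product at 57.6% available Cl: 2056 / 0.576 = 3570 g.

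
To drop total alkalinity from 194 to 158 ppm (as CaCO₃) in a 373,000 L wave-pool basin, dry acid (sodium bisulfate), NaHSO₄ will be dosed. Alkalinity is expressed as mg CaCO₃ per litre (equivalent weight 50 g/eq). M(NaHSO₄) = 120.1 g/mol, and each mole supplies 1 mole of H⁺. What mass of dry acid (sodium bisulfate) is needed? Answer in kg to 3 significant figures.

Alkalinity to neutralize: (194 − 158) = 36 mg/L as CaCO₃ × 373,000 L = 13,430 g as CaCO₃.
Equivalents of H⁺ required: 13,430 ÷ 50 g/eq = 268.6 eq = 268.6 mol NaHSO₄.
Mass of NaHSO₄: 268.6 × 120.1 = 32,250 g.

32.3 kg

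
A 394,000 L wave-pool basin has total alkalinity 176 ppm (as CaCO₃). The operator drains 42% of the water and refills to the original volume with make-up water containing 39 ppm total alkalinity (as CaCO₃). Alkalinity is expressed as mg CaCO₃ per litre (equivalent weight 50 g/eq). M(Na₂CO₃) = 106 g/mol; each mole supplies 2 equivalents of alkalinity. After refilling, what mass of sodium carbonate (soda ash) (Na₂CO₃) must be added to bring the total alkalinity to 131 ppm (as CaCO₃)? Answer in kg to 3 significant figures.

5.24 kg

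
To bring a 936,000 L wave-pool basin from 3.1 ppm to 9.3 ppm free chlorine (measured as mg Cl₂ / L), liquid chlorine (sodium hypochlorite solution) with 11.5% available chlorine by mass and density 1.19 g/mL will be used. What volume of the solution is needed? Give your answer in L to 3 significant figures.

Chlorine deficit: 9.3 − 3.1 = 6.2 ppm = 6.2 mg/L as Cl₂.
Cl₂ equivalent needed: 6.2 mg/L × 936,000 L = 5,803,000 mg = 5803 g.
Product at 11.5% available chlorine: 5803 / 0.115 = 50,460 g.
Volume at density 1.19 g/mL: 50,460 g ÷ 1.19 g/mL = 42,410 mL.

42.4 L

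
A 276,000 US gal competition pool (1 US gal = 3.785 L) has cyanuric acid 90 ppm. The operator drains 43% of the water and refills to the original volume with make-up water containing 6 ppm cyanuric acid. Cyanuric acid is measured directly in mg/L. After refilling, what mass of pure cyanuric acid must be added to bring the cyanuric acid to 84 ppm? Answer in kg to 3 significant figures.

Volume: 276,000 US gal × 3.785 L/gal = 1,044,660 L.
After draining 43% and refilling: 90 × 0.57 + 6 × 0.43 = 53.88 ppm.
Deficit to target: 84 − 53.88 = 30.12 mg/L.
Mass: 30.12 mg/L × 1,044,660 L = 31,470 g cyanuric acid.

31.5 kg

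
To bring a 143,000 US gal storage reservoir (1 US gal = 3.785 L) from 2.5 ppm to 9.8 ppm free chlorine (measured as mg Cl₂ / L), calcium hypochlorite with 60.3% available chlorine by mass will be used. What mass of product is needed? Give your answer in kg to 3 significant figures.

6.55 kg

Volume: 143,000 US gal × 3.785 L/gal = 541,255 L.
Chlorine deficit: 9.8 − 2.5 = 7.3 ppm = 7.3 mg/L as Cl₂.
Cl₂ equivalent needed: 7.3 mg/L × 541,255 L = 3,951,000 mg = 3951 g.
Product at 60.3% available chlorine: 3951 / 0.603 = 6553 g.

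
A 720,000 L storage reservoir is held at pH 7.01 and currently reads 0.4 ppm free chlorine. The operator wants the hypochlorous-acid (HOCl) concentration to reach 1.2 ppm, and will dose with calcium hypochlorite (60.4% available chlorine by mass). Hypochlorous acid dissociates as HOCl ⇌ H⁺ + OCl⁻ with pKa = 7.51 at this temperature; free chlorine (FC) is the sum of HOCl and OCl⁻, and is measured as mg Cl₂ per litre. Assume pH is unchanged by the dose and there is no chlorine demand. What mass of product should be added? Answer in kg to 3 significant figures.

1.41 kg

[OCl⁻]/[HOCl] = 10^(pH − pKa) = 10^(7.01 − 7.51) = 0.3162; fraction as HOCl = 1/(1 + 0.3162) = 0.7597.
Free chlorine required for 1.2 ppm HOCl: 1.2 / 0.7597 = 1.579 ppm.
FC to add: 1.579 − 0.4 = 1.179 mg/L as Cl₂.
Cl₂ equivalent: 1.179 mg/L × 720,000 L = 849.2 g.
Product at 60.4% available Cl: 849.2 / 0.604 = 1406 g.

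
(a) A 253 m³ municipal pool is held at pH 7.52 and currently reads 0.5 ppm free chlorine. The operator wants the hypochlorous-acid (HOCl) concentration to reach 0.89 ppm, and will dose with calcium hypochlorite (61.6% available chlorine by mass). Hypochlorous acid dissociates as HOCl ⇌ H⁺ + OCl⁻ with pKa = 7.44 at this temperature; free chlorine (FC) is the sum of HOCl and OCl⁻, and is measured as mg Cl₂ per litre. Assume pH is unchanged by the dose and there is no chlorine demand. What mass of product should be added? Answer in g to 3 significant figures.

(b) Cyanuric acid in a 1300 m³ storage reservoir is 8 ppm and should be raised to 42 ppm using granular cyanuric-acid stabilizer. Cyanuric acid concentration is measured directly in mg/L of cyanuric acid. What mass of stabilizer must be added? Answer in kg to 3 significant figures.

(a) 600 g; (b) 44.2 kg

(a) Volume: 253 m³ = 253,000 L.
(a) [OCl⁻]/[HOCl] = 10^(pH − pKa) = 10^(7.52 − 7.44) = 1.202; fraction as HOCl = 1/(1 + 1.202) = 0.4541.
(a) Free chlorine required for 0.89 ppm HOCl: 0.89 / 0.4541 = 1.96 ppm.
(a) FC to add: 1.96 − 0.5 = 1.46 mg/L as Cl₂.
(a) Cl₂ equivalent: 1.46 mg/L × 253,000 L = 369.4 g.
(a) Product at 61.6% available Cl: 369.4 / 0.616 = 599.6 g.

(b) Volume: 1300 m³ = 1,300,000 L.
(b) CYA to add: (42 − 8) = 34 mg/L × 1,300,000 L = 44,200 g cyanuric acid.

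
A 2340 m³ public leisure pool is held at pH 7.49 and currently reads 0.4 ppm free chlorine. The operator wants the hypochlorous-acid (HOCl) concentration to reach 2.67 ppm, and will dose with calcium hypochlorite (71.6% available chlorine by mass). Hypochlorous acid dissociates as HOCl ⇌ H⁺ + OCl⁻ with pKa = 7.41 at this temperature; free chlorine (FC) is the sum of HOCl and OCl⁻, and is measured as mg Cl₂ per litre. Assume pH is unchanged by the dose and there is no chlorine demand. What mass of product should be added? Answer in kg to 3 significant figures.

Volume: 2340 m³ = 2,340,000 L.
[OCl⁻]/[HOCl] = 10^(pH − pKa) = 10^(7.49 − 7.41) = 1.202; fraction as HOCl = 1/(1 + 1.202) = 0.4541.
Free chlorine required for 2.67 ppm HOCl: 2.67 / 0.4541 = 5.88 ppm.
FC to add: 5.88 − 0.4 = 5.48 mg/L as Cl₂.
Cl₂ equivalent: 5.48 mg/L × 2,340,000 L = 12,820 g.
Product at 71.6% available Cl: 12,820 / 0.716 = 17,910 g.

17.9 kg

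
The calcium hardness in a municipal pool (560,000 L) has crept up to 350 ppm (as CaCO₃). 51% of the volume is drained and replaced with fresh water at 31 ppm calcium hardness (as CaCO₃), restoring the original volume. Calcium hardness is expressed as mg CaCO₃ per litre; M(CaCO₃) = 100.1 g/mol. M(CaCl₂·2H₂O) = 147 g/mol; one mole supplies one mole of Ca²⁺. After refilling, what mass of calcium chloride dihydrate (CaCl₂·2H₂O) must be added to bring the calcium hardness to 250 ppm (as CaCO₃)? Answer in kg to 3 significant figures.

After draining 51% and refilling: 350 × 0.49 + 31 × 0.51 = 187.31 ppm.
Deficit to target: 250 − 187.31 = 62.69 mg/L.
As CaCO₃: 62.69 mg/L × 560,000 L = 35,110 g; ÷ 100.1 = 350.7 mol Ca²⁺.
Mass: 350.7 × 147 = 51,550 g.

51.6 kg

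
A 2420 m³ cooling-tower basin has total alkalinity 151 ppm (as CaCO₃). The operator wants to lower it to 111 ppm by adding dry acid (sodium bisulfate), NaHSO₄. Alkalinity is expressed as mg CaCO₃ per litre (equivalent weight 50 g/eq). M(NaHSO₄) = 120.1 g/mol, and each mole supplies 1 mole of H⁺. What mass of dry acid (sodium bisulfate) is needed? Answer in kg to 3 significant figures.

Volume: 2420 m³ = 2,420,000 L.
Alkalinity to neutralize: (151 − 111) = 40 mg/L as CaCO₃ × 2,420,000 L = 96,800 g as CaCO₃.
Equivalents of H⁺ required: 96,800 ÷ 50 g/eq = 1936 eq = 1936 mol NaHSO₄.
Mass of NaHSO₄: 1936 × 120.1 = 232,500 g.

233 kg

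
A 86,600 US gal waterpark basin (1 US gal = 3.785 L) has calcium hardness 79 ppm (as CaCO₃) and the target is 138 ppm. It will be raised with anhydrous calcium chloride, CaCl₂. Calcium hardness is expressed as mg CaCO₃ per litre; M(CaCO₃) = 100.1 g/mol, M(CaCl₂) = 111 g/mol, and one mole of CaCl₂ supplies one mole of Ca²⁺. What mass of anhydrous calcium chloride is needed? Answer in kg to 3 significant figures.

21.4 kg

Volume: 86,600 US gal × 3.785 L/gal = 327,781 L.
Hardness to add: (138 − 79) = 59 mg/L as CaCO₃ × 327,781 L = 19,340 g as CaCO₃.
Moles of Ca²⁺ (1 mol Ca²⁺ ≡ 1 mol CaCO₃): 19,340 / 100.1 g/mol = 193.2 mol.
Mass of CaCl₂: 193.2 × 111 = 21,440 g.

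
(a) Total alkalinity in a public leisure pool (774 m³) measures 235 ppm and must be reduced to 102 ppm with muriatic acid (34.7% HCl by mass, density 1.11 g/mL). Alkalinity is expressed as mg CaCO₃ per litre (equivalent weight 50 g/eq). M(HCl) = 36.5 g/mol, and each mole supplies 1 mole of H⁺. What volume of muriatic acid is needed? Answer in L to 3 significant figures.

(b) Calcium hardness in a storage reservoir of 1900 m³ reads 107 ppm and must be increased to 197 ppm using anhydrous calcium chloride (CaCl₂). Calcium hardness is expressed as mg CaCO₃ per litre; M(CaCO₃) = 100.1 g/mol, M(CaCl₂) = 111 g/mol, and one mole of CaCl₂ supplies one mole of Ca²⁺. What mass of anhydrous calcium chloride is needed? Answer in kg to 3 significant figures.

(a) Volume: 774 m³ = 774,000 L.
(a) Alkalinity to neutralize: (235 − 102) = 133 mg/L as CaCO₃ × 774,000 L = 102,900 g as CaCO₃.
(a) Equivalents of H⁺ required: 102,900 ÷ 50 g/eq = 2059 eq = 2059 mol HCl.
(a) Mass of HCl: 2059 × 36.5 = 75,150 g.
(a) Mass of 34.7% solution: 75,150 / 0.347 = 216,600 g.
(a) Volume: 216,600 g ÷ 1.11 g/mL = 195,100 mL.

(b) Volume: 1900 m³ = 1,900,000 L.
(b) Hardness to add: (197 − 107) = 90 mg/L as CaCO₃ × 1,900,000 L = 171,000 g as CaCO₃.
(b) Moles of Ca²⁺ (1 mol Ca²⁺ ≡ 1 mol CaCO₃): 171,000 / 100.1 g/mol = 1708 mol.
(b) Mass of CaCl₂: 1708 × 111 = 189,600 g.

(a) 195 L; (b) 190 kg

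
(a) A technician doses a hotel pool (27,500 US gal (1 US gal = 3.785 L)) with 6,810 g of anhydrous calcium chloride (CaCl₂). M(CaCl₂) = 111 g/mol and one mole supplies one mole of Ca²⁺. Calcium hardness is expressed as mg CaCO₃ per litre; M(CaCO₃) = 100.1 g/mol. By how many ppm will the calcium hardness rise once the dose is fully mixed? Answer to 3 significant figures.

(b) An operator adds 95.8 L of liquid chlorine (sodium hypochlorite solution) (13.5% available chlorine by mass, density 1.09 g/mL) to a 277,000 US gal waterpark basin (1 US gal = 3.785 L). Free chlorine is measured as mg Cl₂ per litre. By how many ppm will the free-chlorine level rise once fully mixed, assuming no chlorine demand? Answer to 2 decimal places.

(a) 59.0 ppm; (b) 13.45 ppm

(a) Volume: 27,500 US gal × 3.785 L/gal = 104,088 L.
(a) Moles of Ca²⁺: 6,810 g ÷ 111 g/mol = 61.35 mol.
(a) As CaCO₃: 61.35 mol × 100.1 g/mol = 6141 g.
(a) Rise: 6141 g / 104,088 L × 1000 = 59 mg/L.

(b) Volume: 277,000 US gal × 3.785 L/gal = 1,048,445 L.
(b) Mass of solution: 95.8 L × 1000 mL/L × 1.09 g/mL = 104,400 g.
(b) Available chlorine delivered: 104,400 g × 0.135 = 14,100 g as Cl₂.
(b) Concentration rise: 14,100 g / 1,048,445 L = 13.45 mg/L = 13.45 ppm.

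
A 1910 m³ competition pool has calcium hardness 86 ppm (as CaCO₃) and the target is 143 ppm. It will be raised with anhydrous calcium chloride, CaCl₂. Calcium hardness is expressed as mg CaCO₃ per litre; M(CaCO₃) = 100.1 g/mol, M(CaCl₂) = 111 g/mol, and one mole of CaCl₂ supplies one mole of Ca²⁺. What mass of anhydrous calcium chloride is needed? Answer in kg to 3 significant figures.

121 kg

Volume: 1910 m³ = 1,910,000 L.
Hardness to add: (143 − 86) = 57 mg/L as CaCO₃ × 1,910,000 L = 108,900 g as CaCO₃.
Moles of Ca²⁺ (1 mol Ca²⁺ ≡ 1 mol CaCO₃): 108,900 / 100.1 g/mol = 1088 mol.
Mass of CaCl₂: 1088 × 111 = 120,700 g.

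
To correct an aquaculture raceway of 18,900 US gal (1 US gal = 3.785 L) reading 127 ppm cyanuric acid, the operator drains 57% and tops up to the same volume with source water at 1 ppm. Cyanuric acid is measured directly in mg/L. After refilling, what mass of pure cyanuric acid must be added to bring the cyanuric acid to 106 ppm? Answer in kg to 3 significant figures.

Volume: 18,900 US gal × 3.785 L/gal = 71,536 L.
After draining 57% and refilling: 127 × 0.43 + 1 × 0.57 = 55.18 ppm.
Deficit to target: 106 − 55.18 = 50.82 mg/L.
Mass: 50.82 mg/L × 71,536 L = 3635 g cyanuric acid.

3.64 kg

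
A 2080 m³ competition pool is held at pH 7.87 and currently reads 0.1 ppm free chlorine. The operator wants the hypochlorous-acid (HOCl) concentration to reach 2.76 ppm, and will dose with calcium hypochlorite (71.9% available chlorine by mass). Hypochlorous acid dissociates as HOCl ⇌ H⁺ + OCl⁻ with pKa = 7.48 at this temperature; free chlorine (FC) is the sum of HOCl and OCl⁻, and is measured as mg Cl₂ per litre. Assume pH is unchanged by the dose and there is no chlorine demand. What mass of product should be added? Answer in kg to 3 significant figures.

Volume: 2080 m³ = 2,080,000 L.
[OCl⁻]/[HOCl] = 10^(pH − pKa) = 10^(7.87 − 7.48) = 2.455; fraction as HOCl = 1/(1 + 2.455) = 0.2895.
Free chlorine required for 2.76 ppm HOCl: 2.76 / 0.2895 = 9.535 ppm.
FC to add: 9.535 − 0.1 = 9.435 mg/L as Cl₂.
Cl₂ equivalent: 9.435 mg/L × 2,080,000 L = 19,620 g.
Product at 71.9% available Cl: 19,620 / 0.719 = 27,290 g.

27.3 kg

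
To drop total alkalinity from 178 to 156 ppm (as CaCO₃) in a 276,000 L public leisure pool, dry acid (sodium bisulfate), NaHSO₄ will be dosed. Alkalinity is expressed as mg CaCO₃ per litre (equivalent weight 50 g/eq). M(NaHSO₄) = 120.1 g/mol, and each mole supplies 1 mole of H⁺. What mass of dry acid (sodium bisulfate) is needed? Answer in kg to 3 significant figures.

Alkalinity to neutralize: (178 − 156) = 22 mg/L as CaCO₃ × 276,000 L = 6072 g as CaCO₃.
Equivalents of H⁺ required: 6072 ÷ 50 g/eq = 121.4 eq = 121.4 mol NaHSO₄.
Mass of NaHSO₄: 121.4 × 120.1 = 14,580 g.

14.6 kg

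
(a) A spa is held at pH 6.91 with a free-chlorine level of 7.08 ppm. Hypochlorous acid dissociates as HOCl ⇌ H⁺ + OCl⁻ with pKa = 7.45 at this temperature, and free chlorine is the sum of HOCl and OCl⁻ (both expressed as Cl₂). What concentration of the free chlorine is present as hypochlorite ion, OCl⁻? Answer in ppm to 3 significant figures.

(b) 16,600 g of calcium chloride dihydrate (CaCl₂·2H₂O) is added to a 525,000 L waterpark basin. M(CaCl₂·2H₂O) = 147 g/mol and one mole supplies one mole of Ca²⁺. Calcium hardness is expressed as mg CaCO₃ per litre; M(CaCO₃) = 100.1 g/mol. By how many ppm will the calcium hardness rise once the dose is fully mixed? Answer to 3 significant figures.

(a) [OCl⁻]/[HOCl] = 10^(pH − pKa) = 10^(6.91 − 7.45) = 10^-0.54 = 0.2884.
(a) Fraction as HOCl = 1 / (1 + 0.2884) = 0.7762.
(a) OCl⁻ = (1 − 0.7762) × 7.08 ppm = 1.585 ppm.

(b) Moles of Ca²⁺: 16,600 g ÷ 147 g/mol = 112.9 mol.
(b) As CaCO₃: 112.9 mol × 100.1 g/mol = 11,300 g.
(b) Rise: 11,300 g / 525,000 L × 1000 = 21.53 mg/L.

(a) 1.58 ppm; (b) 21.5 ppm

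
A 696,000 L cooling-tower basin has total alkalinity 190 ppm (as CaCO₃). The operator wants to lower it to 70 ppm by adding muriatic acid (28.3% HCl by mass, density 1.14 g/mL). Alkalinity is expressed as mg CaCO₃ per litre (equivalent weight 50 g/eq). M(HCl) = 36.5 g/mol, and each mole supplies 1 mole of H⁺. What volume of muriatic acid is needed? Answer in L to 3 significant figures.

Alkalinity to neutralize: (190 − 70) = 120 mg/L as CaCO₃ × 696,000 L = 83,520 g as CaCO₃.
Equivalents of H⁺ required: 83,520 ÷ 50 g/eq = 1670 eq = 1670 mol HCl.
Mass of HCl: 1670 × 36.5 = 60,970 g.
Mass of 28.3% solution: 60,970 / 0.283 = 215,400 g.
Volume: 215,400 g ÷ 1.14 g/mL = 189,000 mL.

189 L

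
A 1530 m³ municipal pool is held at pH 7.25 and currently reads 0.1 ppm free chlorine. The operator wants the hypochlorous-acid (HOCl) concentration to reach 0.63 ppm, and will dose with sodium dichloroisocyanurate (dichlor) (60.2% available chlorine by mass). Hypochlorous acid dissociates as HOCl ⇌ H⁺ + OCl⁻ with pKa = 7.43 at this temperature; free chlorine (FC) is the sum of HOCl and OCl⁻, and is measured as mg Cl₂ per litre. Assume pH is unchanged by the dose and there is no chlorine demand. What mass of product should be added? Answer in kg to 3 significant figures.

Volume: 1530 m³ = 1,530,000 L.
[OCl⁻]/[HOCl] = 10^(pH − pKa) = 10^(7.25 − 7.43) = 0.6607; fraction as HOCl = 1/(1 + 0.6607) = 0.6022.
Free chlorine required for 0.63 ppm HOCl: 0.63 / 0.6022 = 1.046 ppm.
FC to add: 1.046 − 0.1 = 0.9462 mg/L as Cl₂.
Cl₂ equivalent: 0.9462 mg/L × 1,530,000 L = 1448 g.
Product at 60.2% available Cl: 1448 / 0.602 = 2405 g.

2.40 kg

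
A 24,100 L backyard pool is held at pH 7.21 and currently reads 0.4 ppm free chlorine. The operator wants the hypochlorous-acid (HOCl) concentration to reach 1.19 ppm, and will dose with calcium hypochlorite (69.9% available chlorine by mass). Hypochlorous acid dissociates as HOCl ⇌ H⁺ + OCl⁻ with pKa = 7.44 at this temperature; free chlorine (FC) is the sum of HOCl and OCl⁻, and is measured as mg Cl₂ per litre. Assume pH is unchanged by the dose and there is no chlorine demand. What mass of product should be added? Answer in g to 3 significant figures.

[OCl⁻]/[HOCl] = 10^(pH − pKa) = 10^(7.21 − 7.44) = 0.5888; fraction as HOCl = 1/(1 + 0.5888) = 0.6294.
Free chlorine required for 1.19 ppm HOCl: 1.19 / 0.6294 = 1.891 ppm.
FC to add: 1.891 − 0.4 = 1.491 mg/L as Cl₂.
Cl₂ equivalent: 1.491 mg/L × 24,100 L = 35.93 g.
Product at 69.9% available Cl: 35.93 / 0.699 = 51.4 g.

51.4 g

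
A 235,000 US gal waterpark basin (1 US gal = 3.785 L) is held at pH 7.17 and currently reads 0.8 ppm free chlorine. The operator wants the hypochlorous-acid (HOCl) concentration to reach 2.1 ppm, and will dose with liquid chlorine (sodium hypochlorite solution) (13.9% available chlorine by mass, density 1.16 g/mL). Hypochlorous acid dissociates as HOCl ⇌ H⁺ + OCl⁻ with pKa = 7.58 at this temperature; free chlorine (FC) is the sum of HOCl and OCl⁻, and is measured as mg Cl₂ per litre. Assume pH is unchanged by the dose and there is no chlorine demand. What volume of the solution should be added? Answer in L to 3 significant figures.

11.7 L

Volume: 235,000 US gal × 3.785 L/gal = 889,475 L.
[OCl⁻]/[HOCl] = 10^(pH − pKa) = 10^(7.17 − 7.58) = 0.389; fraction as HOCl = 1/(1 + 0.389) = 0.7199.
Free chlorine required for 2.1 ppm HOCl: 2.1 / 0.7199 = 2.917 ppm.
FC to add: 2.917 − 0.8 = 2.117 mg/L as Cl₂.
Cl₂ equivalent: 2.117 mg/L × 889,475 L = 1883 g.
Product at 13.9% available Cl: 1883 / 0.139 = 13,550 g.
Volume: 13,550 g ÷ 1.16 g/mL = 11,680 mL.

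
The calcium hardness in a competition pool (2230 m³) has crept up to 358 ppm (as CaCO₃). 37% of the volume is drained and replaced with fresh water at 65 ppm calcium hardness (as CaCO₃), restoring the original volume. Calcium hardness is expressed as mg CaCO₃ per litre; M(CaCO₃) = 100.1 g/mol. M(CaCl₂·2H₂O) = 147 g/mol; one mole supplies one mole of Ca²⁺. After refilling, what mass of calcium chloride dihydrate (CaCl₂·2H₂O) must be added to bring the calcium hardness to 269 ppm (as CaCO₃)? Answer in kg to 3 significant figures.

Volume: 2230 m³ = 2,230,000 L.
After draining 37% and refilling: 358 × 0.63 + 65 × 0.37 = 249.59 ppm.
Deficit to target: 269 − 249.59 = 19.41 mg/L.
As CaCO₃: 19.41 mg/L × 2,230,000 L = 43,280 g; ÷ 100.1 = 432.4 mol Ca²⁺.
Mass: 432.4 × 147 = 63,560 g.

63.6 kg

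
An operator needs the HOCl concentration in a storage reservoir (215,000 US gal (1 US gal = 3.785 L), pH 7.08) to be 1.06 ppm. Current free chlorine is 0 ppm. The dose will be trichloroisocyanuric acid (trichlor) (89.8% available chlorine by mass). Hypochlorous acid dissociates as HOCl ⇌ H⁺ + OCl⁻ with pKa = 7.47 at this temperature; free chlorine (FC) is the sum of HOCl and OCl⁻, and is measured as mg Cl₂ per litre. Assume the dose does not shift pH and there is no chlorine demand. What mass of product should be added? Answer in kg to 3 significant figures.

1.35 kg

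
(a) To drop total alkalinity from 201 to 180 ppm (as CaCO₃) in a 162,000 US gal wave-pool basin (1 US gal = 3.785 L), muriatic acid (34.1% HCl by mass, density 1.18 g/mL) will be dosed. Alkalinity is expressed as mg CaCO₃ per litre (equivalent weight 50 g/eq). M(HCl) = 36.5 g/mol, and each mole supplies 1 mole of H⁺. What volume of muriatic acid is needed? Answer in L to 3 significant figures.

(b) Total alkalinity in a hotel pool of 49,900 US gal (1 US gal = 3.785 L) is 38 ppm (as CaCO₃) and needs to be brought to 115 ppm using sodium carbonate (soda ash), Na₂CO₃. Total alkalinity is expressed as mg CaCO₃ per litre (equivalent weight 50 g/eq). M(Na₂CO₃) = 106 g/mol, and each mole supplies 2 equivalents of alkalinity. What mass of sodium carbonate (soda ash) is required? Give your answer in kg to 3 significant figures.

(a) Volume: 162,000 US gal × 3.785 L/gal = 613,170 L.
(a) Alkalinity to neutralize: (201 − 180) = 21 mg/L as CaCO₃ × 613,170 L = 12,880 g as CaCO₃.
(a) Equivalents of H⁺ required: 12,880 ÷ 50 g/eq = 257.5 eq = 257.5 mol HCl.
(a) Mass of HCl: 257.5 × 36.5 = 9400 g.
(a) Mass of 34.1% solution: 9400 / 0.341 = 27,570 g.
(a) Volume: 27,570 g ÷ 1.18 g/mL = 23,360 mL.

(b) Volume: 49,900 US gal × 3.785 L/gal = 188,872 L.
(b) Alkalinity to add: (115 − 38) = 77 mg/L as CaCO₃ × 188,872 L = 14,540 g as CaCO₃.
(b) Equivalents: 14,540 g ÷ 50 g/eq = 290.9 eq.
(b) Each mole of Na₂CO₃ supplies 2 eq, so 290.9 / 2 = 145.4 mol.
(b) Mass: 145.4 mol × 106 g/mol = 15,420 g.

(a) 23.4 L; (b) 15.4 kg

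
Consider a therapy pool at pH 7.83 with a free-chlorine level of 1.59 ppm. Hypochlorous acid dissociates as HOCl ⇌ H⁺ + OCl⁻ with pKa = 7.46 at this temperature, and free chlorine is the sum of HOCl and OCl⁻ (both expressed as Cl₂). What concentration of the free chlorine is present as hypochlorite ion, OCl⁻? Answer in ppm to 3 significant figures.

1.11 ppm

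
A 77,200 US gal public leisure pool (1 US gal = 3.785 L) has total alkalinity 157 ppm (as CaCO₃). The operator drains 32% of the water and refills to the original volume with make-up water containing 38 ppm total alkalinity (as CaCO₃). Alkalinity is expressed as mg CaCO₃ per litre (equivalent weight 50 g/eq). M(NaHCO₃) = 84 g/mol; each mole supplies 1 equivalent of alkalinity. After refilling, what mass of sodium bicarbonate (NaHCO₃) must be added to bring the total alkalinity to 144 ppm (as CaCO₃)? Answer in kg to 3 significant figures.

Volume: 77,200 US gal × 3.785 L/gal = 292,202 L.
After draining 32% and refilling: 157 × 0.68 + 38 × 0.32 = 118.92 ppm.
Deficit to target: 144 − 118.92 = 25.08 mg/L.
As CaCO₃: 25.08 mg/L × 292,202 L = 7328 g; ÷ 50 g/eq ÷ 1 = 146.6 mol NaHCO₃.
Mass: 146.6 × 84 = 12,310 g.

12.3 kg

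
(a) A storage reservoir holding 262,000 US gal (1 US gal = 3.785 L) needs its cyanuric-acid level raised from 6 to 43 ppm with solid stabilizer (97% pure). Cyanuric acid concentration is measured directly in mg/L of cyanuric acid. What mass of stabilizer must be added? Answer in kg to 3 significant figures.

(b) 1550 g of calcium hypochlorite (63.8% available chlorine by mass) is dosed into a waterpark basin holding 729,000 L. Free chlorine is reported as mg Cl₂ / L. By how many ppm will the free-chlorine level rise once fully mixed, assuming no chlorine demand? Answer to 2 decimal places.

(a) 37.8 kg; (b) 1.36 ppm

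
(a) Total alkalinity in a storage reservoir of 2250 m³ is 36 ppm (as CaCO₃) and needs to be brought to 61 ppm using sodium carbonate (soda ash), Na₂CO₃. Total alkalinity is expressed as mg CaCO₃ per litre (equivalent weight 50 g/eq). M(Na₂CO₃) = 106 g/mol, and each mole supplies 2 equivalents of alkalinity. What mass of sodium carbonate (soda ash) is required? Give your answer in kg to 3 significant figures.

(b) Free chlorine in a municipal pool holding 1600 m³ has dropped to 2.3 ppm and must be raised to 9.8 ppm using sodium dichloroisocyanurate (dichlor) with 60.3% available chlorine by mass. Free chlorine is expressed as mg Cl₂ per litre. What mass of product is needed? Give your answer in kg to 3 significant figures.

(a) 59.6 kg; (b) 19.9 kg

(a) Volume: 2250 m³ = 2,250,000 L.
(a) Alkalinity to add: (61 − 36) = 25 mg/L as CaCO₃ × 2,250,000 L = 56,250 g as CaCO₃.
(a) Equivalents: 56,250 g ÷ 50 g/eq = 1125 eq.
(a) Each mole of Na₂CO₃ supplies 2 eq, so 1125 / 2 = 562.5 mol.
(a) Mass: 562.5 mol × 106 g/mol = 59,620 g.

(b) Volume: 1600 m³ = 1,600,000 L.
(b) Chlorine deficit: 9.8 − 2.3 = 7.5 ppm = 7.5 mg/L as Cl₂.
(b) Cl₂ equivalent needed: 7.5 mg/L × 1,600,000 L = 12,000,000 mg = 12,000 g.
(b) Product at 60.3% available chlorine: 12,000 / 0.603 = 19,900 g.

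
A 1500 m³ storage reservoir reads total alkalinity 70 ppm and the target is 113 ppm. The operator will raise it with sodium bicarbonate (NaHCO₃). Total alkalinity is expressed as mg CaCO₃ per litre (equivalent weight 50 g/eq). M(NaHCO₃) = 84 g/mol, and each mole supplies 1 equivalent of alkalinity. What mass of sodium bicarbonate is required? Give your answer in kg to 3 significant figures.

108 kg

Volume: 1500 m³ = 1,500,000 L.
Alkalinity to add: (113 − 70) = 43 mg/L as CaCO₃ × 1,500,000 L = 64,500 g as CaCO₃.
Equivalents: 64,500 g ÷ 50 g/eq = 1290 eq.
NaHCO₃ supplies 1 eq per mole → 1290 mol.
Mass: 1290 mol × 84 g/mol = 108,400 g.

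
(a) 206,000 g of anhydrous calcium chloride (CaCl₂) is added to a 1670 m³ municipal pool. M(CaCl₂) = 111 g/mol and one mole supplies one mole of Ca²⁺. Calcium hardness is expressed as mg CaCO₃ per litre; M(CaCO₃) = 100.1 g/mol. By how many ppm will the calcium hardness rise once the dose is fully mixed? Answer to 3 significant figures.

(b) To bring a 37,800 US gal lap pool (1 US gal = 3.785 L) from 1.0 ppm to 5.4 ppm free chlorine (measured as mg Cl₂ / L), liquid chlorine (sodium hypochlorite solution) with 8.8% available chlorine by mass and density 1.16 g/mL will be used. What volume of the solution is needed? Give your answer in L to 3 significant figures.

(a) 111 ppm; (b) 6.17 L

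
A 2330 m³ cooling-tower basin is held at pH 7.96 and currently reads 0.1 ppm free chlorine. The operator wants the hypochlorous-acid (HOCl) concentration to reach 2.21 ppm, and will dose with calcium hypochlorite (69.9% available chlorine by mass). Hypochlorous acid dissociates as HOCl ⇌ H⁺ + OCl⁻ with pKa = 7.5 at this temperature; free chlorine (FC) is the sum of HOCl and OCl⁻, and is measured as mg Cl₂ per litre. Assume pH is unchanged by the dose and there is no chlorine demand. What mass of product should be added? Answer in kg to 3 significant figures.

Volume: 2330 m³ = 2,330,000 L.
[OCl⁻]/[HOCl] = 10^(pH − pKa) = 10^(7.96 − 7.5) = 2.884; fraction as HOCl = 1/(1 + 2.884) = 0.2575.
Free chlorine required for 2.21 ppm HOCl: 2.21 / 0.2575 = 8.584 ppm.
FC to add: 8.584 − 0.1 = 8.484 mg/L as Cl₂.
Cl₂ equivalent: 8.484 mg/L × 2,330,000 L = 19,770 g.
Product at 69.9% available Cl: 19,770 / 0.699 = 28,280 g.

28.3 kg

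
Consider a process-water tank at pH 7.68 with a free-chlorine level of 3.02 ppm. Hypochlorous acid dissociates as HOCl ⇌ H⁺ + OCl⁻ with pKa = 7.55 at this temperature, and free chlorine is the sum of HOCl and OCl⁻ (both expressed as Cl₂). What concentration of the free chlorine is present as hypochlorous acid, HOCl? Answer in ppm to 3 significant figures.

[OCl⁻]/[HOCl] = 10^(pH − pKa) = 10^(7.68 − 7.55) = 10^0.13 = 1.349.
Fraction as HOCl = 1 / (1 + 1.349) = 0.4257.
HOCl = 0.4257 × 3.02 ppm = 1.286 ppm.

1.29 ppm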